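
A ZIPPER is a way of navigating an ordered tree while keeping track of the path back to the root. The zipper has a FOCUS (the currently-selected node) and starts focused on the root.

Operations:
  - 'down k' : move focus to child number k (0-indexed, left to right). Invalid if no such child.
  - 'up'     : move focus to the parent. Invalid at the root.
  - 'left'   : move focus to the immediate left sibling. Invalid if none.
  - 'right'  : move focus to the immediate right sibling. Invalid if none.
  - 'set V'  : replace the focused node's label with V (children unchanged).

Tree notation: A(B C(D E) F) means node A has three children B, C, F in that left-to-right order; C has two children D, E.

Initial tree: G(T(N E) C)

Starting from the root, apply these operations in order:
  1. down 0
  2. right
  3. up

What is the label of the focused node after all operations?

Step 1 (down 0): focus=T path=0 depth=1 children=['N', 'E'] left=[] right=['C'] parent=G
Step 2 (right): focus=C path=1 depth=1 children=[] left=['T'] right=[] parent=G
Step 3 (up): focus=G path=root depth=0 children=['T', 'C'] (at root)

Answer: G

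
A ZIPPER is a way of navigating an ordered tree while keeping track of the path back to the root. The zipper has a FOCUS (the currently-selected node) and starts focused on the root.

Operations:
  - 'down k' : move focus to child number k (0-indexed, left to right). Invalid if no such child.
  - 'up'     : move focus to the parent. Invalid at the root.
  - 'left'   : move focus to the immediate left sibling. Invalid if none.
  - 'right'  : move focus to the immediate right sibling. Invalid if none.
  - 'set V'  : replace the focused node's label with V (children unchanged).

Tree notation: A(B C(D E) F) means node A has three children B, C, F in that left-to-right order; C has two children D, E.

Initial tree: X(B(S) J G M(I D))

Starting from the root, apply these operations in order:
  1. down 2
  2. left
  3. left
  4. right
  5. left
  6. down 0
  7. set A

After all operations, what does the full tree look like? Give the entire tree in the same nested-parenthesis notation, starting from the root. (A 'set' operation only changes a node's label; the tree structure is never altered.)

Answer: X(B(A) J G M(I D))

Derivation:
Step 1 (down 2): focus=G path=2 depth=1 children=[] left=['B', 'J'] right=['M'] parent=X
Step 2 (left): focus=J path=1 depth=1 children=[] left=['B'] right=['G', 'M'] parent=X
Step 3 (left): focus=B path=0 depth=1 children=['S'] left=[] right=['J', 'G', 'M'] parent=X
Step 4 (right): focus=J path=1 depth=1 children=[] left=['B'] right=['G', 'M'] parent=X
Step 5 (left): focus=B path=0 depth=1 children=['S'] left=[] right=['J', 'G', 'M'] parent=X
Step 6 (down 0): focus=S path=0/0 depth=2 children=[] left=[] right=[] parent=B
Step 7 (set A): focus=A path=0/0 depth=2 children=[] left=[] right=[] parent=B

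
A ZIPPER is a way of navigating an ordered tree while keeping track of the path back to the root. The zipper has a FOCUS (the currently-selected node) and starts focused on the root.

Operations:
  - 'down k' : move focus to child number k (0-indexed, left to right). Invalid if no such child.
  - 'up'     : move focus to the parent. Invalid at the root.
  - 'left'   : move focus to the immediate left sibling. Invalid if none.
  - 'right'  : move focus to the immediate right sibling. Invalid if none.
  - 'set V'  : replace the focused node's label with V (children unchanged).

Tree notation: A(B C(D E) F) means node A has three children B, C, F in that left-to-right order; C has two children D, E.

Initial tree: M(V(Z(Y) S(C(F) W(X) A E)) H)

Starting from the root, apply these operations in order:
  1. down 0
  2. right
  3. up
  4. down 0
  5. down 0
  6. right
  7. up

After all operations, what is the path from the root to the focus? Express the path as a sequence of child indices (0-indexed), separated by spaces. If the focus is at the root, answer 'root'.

Answer: 0

Derivation:
Step 1 (down 0): focus=V path=0 depth=1 children=['Z', 'S'] left=[] right=['H'] parent=M
Step 2 (right): focus=H path=1 depth=1 children=[] left=['V'] right=[] parent=M
Step 3 (up): focus=M path=root depth=0 children=['V', 'H'] (at root)
Step 4 (down 0): focus=V path=0 depth=1 children=['Z', 'S'] left=[] right=['H'] parent=M
Step 5 (down 0): focus=Z path=0/0 depth=2 children=['Y'] left=[] right=['S'] parent=V
Step 6 (right): focus=S path=0/1 depth=2 children=['C', 'W', 'A', 'E'] left=['Z'] right=[] parent=V
Step 7 (up): focus=V path=0 depth=1 children=['Z', 'S'] left=[] right=['H'] parent=M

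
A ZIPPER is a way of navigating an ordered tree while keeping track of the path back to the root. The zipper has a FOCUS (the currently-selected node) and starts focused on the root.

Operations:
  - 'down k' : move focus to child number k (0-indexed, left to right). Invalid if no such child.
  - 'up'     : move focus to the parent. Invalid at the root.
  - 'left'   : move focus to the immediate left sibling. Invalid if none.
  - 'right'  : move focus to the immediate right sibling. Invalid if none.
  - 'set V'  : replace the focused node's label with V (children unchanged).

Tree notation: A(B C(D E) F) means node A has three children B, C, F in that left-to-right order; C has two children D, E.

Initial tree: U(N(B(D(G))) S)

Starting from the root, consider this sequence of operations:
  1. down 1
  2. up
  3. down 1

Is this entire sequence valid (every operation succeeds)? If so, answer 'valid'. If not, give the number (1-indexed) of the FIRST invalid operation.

Step 1 (down 1): focus=S path=1 depth=1 children=[] left=['N'] right=[] parent=U
Step 2 (up): focus=U path=root depth=0 children=['N', 'S'] (at root)
Step 3 (down 1): focus=S path=1 depth=1 children=[] left=['N'] right=[] parent=U

Answer: valid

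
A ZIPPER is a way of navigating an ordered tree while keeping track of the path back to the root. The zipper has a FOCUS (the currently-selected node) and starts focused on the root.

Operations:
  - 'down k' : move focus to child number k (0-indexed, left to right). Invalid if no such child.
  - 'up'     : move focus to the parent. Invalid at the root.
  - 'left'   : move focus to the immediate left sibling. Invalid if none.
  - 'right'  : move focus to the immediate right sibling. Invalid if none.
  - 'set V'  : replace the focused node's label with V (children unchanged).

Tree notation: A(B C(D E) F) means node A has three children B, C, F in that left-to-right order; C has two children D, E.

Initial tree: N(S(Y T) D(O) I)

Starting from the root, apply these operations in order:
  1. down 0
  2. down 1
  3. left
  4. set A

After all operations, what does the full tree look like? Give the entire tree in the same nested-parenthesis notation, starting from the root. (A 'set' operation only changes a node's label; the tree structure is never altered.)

Answer: N(S(A T) D(O) I)

Derivation:
Step 1 (down 0): focus=S path=0 depth=1 children=['Y', 'T'] left=[] right=['D', 'I'] parent=N
Step 2 (down 1): focus=T path=0/1 depth=2 children=[] left=['Y'] right=[] parent=S
Step 3 (left): focus=Y path=0/0 depth=2 children=[] left=[] right=['T'] parent=S
Step 4 (set A): focus=A path=0/0 depth=2 children=[] left=[] right=['T'] parent=S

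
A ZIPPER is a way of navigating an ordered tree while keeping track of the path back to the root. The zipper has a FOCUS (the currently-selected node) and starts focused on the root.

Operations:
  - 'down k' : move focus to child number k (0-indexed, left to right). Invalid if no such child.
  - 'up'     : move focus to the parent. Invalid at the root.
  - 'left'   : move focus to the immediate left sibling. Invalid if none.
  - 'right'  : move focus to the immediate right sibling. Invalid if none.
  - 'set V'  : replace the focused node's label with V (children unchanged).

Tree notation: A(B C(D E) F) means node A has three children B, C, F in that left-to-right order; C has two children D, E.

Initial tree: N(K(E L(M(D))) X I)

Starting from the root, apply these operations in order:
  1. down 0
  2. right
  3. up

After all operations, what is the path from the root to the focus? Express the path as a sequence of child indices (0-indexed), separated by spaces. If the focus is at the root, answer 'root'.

Step 1 (down 0): focus=K path=0 depth=1 children=['E', 'L'] left=[] right=['X', 'I'] parent=N
Step 2 (right): focus=X path=1 depth=1 children=[] left=['K'] right=['I'] parent=N
Step 3 (up): focus=N path=root depth=0 children=['K', 'X', 'I'] (at root)

Answer: root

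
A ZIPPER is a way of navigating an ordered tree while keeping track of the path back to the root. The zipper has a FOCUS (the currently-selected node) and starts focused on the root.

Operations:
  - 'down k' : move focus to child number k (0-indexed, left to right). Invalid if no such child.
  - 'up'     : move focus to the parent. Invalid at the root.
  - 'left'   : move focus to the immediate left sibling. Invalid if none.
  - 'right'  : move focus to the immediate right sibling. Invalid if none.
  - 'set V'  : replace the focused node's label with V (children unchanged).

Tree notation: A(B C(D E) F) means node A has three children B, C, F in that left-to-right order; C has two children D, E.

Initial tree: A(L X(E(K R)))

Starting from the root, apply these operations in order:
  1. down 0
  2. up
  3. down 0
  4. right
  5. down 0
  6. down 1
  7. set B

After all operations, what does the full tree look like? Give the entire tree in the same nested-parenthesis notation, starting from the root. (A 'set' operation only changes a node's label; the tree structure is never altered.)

Answer: A(L X(E(K B)))

Derivation:
Step 1 (down 0): focus=L path=0 depth=1 children=[] left=[] right=['X'] parent=A
Step 2 (up): focus=A path=root depth=0 children=['L', 'X'] (at root)
Step 3 (down 0): focus=L path=0 depth=1 children=[] left=[] right=['X'] parent=A
Step 4 (right): focus=X path=1 depth=1 children=['E'] left=['L'] right=[] parent=A
Step 5 (down 0): focus=E path=1/0 depth=2 children=['K', 'R'] left=[] right=[] parent=X
Step 6 (down 1): focus=R path=1/0/1 depth=3 children=[] left=['K'] right=[] parent=E
Step 7 (set B): focus=B path=1/0/1 depth=3 children=[] left=['K'] right=[] parent=E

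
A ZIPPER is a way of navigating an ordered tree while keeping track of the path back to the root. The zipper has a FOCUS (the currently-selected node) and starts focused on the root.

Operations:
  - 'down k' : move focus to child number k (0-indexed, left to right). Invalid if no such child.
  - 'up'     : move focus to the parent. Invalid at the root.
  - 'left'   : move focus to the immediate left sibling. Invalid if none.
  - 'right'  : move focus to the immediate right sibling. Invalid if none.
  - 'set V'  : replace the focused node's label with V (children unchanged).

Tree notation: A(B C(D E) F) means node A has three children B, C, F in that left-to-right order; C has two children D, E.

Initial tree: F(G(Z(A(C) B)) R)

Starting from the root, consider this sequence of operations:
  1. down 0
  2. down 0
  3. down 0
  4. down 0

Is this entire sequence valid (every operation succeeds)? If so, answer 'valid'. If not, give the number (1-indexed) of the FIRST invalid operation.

Answer: valid

Derivation:
Step 1 (down 0): focus=G path=0 depth=1 children=['Z'] left=[] right=['R'] parent=F
Step 2 (down 0): focus=Z path=0/0 depth=2 children=['A', 'B'] left=[] right=[] parent=G
Step 3 (down 0): focus=A path=0/0/0 depth=3 children=['C'] left=[] right=['B'] parent=Z
Step 4 (down 0): focus=C path=0/0/0/0 depth=4 children=[] left=[] right=[] parent=A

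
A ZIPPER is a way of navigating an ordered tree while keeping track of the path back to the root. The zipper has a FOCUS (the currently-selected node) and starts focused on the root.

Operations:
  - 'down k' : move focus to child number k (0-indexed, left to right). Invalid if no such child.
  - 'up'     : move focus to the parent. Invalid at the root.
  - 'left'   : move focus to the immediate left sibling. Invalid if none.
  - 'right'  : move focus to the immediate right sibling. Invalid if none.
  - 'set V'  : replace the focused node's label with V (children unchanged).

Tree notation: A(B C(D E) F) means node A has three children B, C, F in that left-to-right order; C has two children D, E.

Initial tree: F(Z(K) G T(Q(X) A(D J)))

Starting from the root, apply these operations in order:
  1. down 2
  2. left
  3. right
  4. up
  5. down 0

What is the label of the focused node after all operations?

Step 1 (down 2): focus=T path=2 depth=1 children=['Q', 'A'] left=['Z', 'G'] right=[] parent=F
Step 2 (left): focus=G path=1 depth=1 children=[] left=['Z'] right=['T'] parent=F
Step 3 (right): focus=T path=2 depth=1 children=['Q', 'A'] left=['Z', 'G'] right=[] parent=F
Step 4 (up): focus=F path=root depth=0 children=['Z', 'G', 'T'] (at root)
Step 5 (down 0): focus=Z path=0 depth=1 children=['K'] left=[] right=['G', 'T'] parent=F

Answer: Z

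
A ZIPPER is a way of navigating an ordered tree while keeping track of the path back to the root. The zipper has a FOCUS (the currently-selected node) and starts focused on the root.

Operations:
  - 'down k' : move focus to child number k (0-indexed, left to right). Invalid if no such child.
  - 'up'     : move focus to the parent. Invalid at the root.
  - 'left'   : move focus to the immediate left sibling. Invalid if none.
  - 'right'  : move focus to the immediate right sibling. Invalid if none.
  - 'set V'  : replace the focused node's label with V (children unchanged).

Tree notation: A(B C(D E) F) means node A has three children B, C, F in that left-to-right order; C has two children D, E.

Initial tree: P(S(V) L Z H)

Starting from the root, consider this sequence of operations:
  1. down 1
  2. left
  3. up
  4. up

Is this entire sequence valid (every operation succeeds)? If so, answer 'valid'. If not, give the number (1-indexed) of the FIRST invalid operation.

Answer: 4

Derivation:
Step 1 (down 1): focus=L path=1 depth=1 children=[] left=['S'] right=['Z', 'H'] parent=P
Step 2 (left): focus=S path=0 depth=1 children=['V'] left=[] right=['L', 'Z', 'H'] parent=P
Step 3 (up): focus=P path=root depth=0 children=['S', 'L', 'Z', 'H'] (at root)
Step 4 (up): INVALID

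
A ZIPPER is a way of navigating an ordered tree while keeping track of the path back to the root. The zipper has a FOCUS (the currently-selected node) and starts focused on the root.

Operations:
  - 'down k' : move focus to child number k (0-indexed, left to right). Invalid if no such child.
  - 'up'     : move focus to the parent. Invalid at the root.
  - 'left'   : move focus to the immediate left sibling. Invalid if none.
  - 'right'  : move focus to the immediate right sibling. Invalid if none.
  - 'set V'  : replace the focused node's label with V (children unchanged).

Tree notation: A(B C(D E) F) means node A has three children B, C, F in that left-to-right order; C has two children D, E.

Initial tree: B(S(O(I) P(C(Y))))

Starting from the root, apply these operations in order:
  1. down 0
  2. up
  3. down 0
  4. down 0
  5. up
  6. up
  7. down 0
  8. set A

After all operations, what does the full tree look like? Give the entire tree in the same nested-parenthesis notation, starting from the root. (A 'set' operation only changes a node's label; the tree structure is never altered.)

Answer: B(A(O(I) P(C(Y))))

Derivation:
Step 1 (down 0): focus=S path=0 depth=1 children=['O', 'P'] left=[] right=[] parent=B
Step 2 (up): focus=B path=root depth=0 children=['S'] (at root)
Step 3 (down 0): focus=S path=0 depth=1 children=['O', 'P'] left=[] right=[] parent=B
Step 4 (down 0): focus=O path=0/0 depth=2 children=['I'] left=[] right=['P'] parent=S
Step 5 (up): focus=S path=0 depth=1 children=['O', 'P'] left=[] right=[] parent=B
Step 6 (up): focus=B path=root depth=0 children=['S'] (at root)
Step 7 (down 0): focus=S path=0 depth=1 children=['O', 'P'] left=[] right=[] parent=B
Step 8 (set A): focus=A path=0 depth=1 children=['O', 'P'] left=[] right=[] parent=B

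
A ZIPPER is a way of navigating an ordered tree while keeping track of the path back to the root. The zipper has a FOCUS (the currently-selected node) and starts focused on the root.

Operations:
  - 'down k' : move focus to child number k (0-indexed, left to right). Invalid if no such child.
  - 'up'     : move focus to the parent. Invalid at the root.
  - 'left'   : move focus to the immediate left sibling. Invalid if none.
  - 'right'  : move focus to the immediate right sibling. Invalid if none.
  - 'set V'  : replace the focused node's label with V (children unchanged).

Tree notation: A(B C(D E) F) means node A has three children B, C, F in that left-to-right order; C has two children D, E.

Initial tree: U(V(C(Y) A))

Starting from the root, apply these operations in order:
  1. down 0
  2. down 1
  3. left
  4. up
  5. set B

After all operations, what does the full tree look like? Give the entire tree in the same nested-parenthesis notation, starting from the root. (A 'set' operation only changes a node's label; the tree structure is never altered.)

Answer: U(B(C(Y) A))

Derivation:
Step 1 (down 0): focus=V path=0 depth=1 children=['C', 'A'] left=[] right=[] parent=U
Step 2 (down 1): focus=A path=0/1 depth=2 children=[] left=['C'] right=[] parent=V
Step 3 (left): focus=C path=0/0 depth=2 children=['Y'] left=[] right=['A'] parent=V
Step 4 (up): focus=V path=0 depth=1 children=['C', 'A'] left=[] right=[] parent=U
Step 5 (set B): focus=B path=0 depth=1 children=['C', 'A'] left=[] right=[] parent=U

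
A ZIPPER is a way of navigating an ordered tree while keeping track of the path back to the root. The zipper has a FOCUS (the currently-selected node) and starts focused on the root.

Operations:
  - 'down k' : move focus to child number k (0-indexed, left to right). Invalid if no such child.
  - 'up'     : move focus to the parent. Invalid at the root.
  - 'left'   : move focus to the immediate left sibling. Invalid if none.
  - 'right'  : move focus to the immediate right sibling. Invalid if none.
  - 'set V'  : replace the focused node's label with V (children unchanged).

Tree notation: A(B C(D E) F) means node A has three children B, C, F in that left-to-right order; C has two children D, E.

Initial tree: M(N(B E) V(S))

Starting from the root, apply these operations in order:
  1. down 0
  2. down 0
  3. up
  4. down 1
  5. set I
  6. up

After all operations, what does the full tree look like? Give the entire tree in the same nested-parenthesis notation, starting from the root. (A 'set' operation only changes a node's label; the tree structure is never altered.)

Step 1 (down 0): focus=N path=0 depth=1 children=['B', 'E'] left=[] right=['V'] parent=M
Step 2 (down 0): focus=B path=0/0 depth=2 children=[] left=[] right=['E'] parent=N
Step 3 (up): focus=N path=0 depth=1 children=['B', 'E'] left=[] right=['V'] parent=M
Step 4 (down 1): focus=E path=0/1 depth=2 children=[] left=['B'] right=[] parent=N
Step 5 (set I): focus=I path=0/1 depth=2 children=[] left=['B'] right=[] parent=N
Step 6 (up): focus=N path=0 depth=1 children=['B', 'I'] left=[] right=['V'] parent=M

Answer: M(N(B I) V(S))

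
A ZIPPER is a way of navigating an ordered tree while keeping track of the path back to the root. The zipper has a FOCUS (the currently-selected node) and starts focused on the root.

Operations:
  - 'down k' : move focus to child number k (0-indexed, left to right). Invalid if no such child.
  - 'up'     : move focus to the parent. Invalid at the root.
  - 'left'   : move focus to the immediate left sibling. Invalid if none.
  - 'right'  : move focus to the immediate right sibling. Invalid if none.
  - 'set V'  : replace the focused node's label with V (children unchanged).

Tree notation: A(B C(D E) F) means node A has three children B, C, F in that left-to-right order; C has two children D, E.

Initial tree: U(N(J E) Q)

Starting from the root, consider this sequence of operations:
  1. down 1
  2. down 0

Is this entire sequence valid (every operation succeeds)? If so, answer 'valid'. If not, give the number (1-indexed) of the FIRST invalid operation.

Answer: 2

Derivation:
Step 1 (down 1): focus=Q path=1 depth=1 children=[] left=['N'] right=[] parent=U
Step 2 (down 0): INVALID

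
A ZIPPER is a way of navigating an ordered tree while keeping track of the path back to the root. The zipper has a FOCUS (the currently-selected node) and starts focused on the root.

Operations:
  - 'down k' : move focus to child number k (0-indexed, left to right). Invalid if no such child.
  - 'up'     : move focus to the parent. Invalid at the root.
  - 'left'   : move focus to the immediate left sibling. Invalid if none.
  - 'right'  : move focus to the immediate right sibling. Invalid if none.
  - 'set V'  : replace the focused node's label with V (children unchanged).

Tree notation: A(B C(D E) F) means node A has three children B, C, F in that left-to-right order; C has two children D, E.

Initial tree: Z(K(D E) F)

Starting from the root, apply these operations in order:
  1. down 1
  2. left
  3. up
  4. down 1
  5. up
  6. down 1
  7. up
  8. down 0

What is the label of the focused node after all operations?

Answer: K

Derivation:
Step 1 (down 1): focus=F path=1 depth=1 children=[] left=['K'] right=[] parent=Z
Step 2 (left): focus=K path=0 depth=1 children=['D', 'E'] left=[] right=['F'] parent=Z
Step 3 (up): focus=Z path=root depth=0 children=['K', 'F'] (at root)
Step 4 (down 1): focus=F path=1 depth=1 children=[] left=['K'] right=[] parent=Z
Step 5 (up): focus=Z path=root depth=0 children=['K', 'F'] (at root)
Step 6 (down 1): focus=F path=1 depth=1 children=[] left=['K'] right=[] parent=Z
Step 7 (up): focus=Z path=root depth=0 children=['K', 'F'] (at root)
Step 8 (down 0): focus=K path=0 depth=1 children=['D', 'E'] left=[] right=['F'] parent=Z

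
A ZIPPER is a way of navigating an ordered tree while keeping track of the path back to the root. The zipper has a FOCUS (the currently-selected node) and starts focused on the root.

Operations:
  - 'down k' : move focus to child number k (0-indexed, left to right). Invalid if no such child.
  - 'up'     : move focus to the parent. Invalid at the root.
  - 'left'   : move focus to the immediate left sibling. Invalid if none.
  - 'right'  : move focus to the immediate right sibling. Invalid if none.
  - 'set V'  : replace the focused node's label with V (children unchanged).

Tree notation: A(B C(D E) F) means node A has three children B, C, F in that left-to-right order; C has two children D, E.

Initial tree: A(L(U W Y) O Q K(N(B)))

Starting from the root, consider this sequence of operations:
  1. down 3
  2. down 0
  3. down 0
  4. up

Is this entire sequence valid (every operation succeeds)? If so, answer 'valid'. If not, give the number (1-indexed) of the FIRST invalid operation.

Answer: valid

Derivation:
Step 1 (down 3): focus=K path=3 depth=1 children=['N'] left=['L', 'O', 'Q'] right=[] parent=A
Step 2 (down 0): focus=N path=3/0 depth=2 children=['B'] left=[] right=[] parent=K
Step 3 (down 0): focus=B path=3/0/0 depth=3 children=[] left=[] right=[] parent=N
Step 4 (up): focus=N path=3/0 depth=2 children=['B'] left=[] right=[] parent=K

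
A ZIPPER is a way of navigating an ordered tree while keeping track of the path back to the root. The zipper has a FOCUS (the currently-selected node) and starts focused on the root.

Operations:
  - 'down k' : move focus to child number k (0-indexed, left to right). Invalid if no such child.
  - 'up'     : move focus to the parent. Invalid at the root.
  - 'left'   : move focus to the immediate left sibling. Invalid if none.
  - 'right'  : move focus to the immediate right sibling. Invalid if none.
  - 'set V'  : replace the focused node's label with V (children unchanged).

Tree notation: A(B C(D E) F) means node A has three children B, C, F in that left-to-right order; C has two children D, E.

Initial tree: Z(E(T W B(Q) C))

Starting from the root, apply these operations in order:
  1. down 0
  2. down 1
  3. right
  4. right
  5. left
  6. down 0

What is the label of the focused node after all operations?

Step 1 (down 0): focus=E path=0 depth=1 children=['T', 'W', 'B', 'C'] left=[] right=[] parent=Z
Step 2 (down 1): focus=W path=0/1 depth=2 children=[] left=['T'] right=['B', 'C'] parent=E
Step 3 (right): focus=B path=0/2 depth=2 children=['Q'] left=['T', 'W'] right=['C'] parent=E
Step 4 (right): focus=C path=0/3 depth=2 children=[] left=['T', 'W', 'B'] right=[] parent=E
Step 5 (left): focus=B path=0/2 depth=2 children=['Q'] left=['T', 'W'] right=['C'] parent=E
Step 6 (down 0): focus=Q path=0/2/0 depth=3 children=[] left=[] right=[] parent=B

Answer: Q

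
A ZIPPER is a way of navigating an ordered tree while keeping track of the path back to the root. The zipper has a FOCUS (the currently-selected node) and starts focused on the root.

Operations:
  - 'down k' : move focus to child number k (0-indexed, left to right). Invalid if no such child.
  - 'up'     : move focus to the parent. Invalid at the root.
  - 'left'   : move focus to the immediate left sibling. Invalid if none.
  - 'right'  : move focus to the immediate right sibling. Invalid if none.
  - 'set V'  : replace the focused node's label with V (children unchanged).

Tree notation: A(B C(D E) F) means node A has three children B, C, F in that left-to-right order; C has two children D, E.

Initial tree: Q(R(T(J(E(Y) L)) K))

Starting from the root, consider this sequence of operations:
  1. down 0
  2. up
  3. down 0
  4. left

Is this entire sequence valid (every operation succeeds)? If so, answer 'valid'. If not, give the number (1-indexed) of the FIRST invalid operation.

Step 1 (down 0): focus=R path=0 depth=1 children=['T', 'K'] left=[] right=[] parent=Q
Step 2 (up): focus=Q path=root depth=0 children=['R'] (at root)
Step 3 (down 0): focus=R path=0 depth=1 children=['T', 'K'] left=[] right=[] parent=Q
Step 4 (left): INVALID

Answer: 4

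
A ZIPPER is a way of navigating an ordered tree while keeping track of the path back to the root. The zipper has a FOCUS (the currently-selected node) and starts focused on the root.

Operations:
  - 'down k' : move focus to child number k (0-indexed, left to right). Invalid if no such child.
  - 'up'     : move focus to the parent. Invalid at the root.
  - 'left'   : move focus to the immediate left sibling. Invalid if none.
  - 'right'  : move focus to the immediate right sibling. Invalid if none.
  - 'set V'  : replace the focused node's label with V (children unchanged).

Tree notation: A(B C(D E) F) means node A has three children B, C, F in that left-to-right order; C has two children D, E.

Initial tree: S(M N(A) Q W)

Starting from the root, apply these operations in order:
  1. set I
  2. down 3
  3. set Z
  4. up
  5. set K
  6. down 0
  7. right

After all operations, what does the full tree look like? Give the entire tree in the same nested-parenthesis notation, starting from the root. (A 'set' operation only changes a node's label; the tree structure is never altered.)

Step 1 (set I): focus=I path=root depth=0 children=['M', 'N', 'Q', 'W'] (at root)
Step 2 (down 3): focus=W path=3 depth=1 children=[] left=['M', 'N', 'Q'] right=[] parent=I
Step 3 (set Z): focus=Z path=3 depth=1 children=[] left=['M', 'N', 'Q'] right=[] parent=I
Step 4 (up): focus=I path=root depth=0 children=['M', 'N', 'Q', 'Z'] (at root)
Step 5 (set K): focus=K path=root depth=0 children=['M', 'N', 'Q', 'Z'] (at root)
Step 6 (down 0): focus=M path=0 depth=1 children=[] left=[] right=['N', 'Q', 'Z'] parent=K
Step 7 (right): focus=N path=1 depth=1 children=['A'] left=['M'] right=['Q', 'Z'] parent=K

Answer: K(M N(A) Q Z)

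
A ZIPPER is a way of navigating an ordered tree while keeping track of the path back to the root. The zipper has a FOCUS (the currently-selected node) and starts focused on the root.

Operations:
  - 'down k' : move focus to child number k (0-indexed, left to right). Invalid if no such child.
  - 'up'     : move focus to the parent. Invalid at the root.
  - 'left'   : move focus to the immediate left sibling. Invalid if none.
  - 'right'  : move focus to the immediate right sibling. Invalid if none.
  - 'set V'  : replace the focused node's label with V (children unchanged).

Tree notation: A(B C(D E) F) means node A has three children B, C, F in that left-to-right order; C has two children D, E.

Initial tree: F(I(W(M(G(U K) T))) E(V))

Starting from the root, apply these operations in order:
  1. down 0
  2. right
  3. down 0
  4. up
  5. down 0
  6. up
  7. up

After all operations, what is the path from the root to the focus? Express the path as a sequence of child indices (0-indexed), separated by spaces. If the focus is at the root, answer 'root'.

Answer: root

Derivation:
Step 1 (down 0): focus=I path=0 depth=1 children=['W'] left=[] right=['E'] parent=F
Step 2 (right): focus=E path=1 depth=1 children=['V'] left=['I'] right=[] parent=F
Step 3 (down 0): focus=V path=1/0 depth=2 children=[] left=[] right=[] parent=E
Step 4 (up): focus=E path=1 depth=1 children=['V'] left=['I'] right=[] parent=F
Step 5 (down 0): focus=V path=1/0 depth=2 children=[] left=[] right=[] parent=E
Step 6 (up): focus=E path=1 depth=1 children=['V'] left=['I'] right=[] parent=F
Step 7 (up): focus=F path=root depth=0 children=['I', 'E'] (at root)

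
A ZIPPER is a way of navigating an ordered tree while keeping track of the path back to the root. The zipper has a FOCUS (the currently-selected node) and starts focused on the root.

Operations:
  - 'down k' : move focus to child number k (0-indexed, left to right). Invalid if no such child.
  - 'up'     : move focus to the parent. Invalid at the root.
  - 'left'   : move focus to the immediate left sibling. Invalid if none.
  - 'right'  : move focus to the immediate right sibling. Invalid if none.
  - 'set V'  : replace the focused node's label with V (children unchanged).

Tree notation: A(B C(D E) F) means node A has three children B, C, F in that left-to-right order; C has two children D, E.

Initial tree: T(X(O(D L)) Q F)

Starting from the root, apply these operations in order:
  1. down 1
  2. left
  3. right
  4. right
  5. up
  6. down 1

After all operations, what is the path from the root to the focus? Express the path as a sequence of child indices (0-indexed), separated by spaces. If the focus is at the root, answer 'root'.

Step 1 (down 1): focus=Q path=1 depth=1 children=[] left=['X'] right=['F'] parent=T
Step 2 (left): focus=X path=0 depth=1 children=['O'] left=[] right=['Q', 'F'] parent=T
Step 3 (right): focus=Q path=1 depth=1 children=[] left=['X'] right=['F'] parent=T
Step 4 (right): focus=F path=2 depth=1 children=[] left=['X', 'Q'] right=[] parent=T
Step 5 (up): focus=T path=root depth=0 children=['X', 'Q', 'F'] (at root)
Step 6 (down 1): focus=Q path=1 depth=1 children=[] left=['X'] right=['F'] parent=T

Answer: 1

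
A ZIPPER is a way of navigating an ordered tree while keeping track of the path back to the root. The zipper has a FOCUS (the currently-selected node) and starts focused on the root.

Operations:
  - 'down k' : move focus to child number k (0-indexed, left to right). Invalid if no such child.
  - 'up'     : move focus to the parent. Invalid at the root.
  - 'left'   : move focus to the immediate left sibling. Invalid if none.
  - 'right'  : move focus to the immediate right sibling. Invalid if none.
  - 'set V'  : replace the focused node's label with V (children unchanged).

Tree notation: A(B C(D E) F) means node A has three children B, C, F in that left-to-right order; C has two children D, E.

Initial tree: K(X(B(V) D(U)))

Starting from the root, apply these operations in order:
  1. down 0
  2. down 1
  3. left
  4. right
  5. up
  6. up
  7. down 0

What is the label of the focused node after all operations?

Answer: X

Derivation:
Step 1 (down 0): focus=X path=0 depth=1 children=['B', 'D'] left=[] right=[] parent=K
Step 2 (down 1): focus=D path=0/1 depth=2 children=['U'] left=['B'] right=[] parent=X
Step 3 (left): focus=B path=0/0 depth=2 children=['V'] left=[] right=['D'] parent=X
Step 4 (right): focus=D path=0/1 depth=2 children=['U'] left=['B'] right=[] parent=X
Step 5 (up): focus=X path=0 depth=1 children=['B', 'D'] left=[] right=[] parent=K
Step 6 (up): focus=K path=root depth=0 children=['X'] (at root)
Step 7 (down 0): focus=X path=0 depth=1 children=['B', 'D'] left=[] right=[] parent=K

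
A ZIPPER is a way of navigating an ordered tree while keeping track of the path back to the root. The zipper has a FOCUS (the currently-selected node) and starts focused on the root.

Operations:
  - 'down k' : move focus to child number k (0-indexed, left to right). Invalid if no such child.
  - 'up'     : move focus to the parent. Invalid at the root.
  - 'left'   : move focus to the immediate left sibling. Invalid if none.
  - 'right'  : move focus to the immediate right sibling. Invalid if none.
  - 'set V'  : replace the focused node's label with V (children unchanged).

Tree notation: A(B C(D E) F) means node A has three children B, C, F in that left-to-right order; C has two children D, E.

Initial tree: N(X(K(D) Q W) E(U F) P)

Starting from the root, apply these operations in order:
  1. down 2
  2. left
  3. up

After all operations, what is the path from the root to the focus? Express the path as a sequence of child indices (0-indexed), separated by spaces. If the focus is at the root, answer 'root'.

Answer: root

Derivation:
Step 1 (down 2): focus=P path=2 depth=1 children=[] left=['X', 'E'] right=[] parent=N
Step 2 (left): focus=E path=1 depth=1 children=['U', 'F'] left=['X'] right=['P'] parent=N
Step 3 (up): focus=N path=root depth=0 children=['X', 'E', 'P'] (at root)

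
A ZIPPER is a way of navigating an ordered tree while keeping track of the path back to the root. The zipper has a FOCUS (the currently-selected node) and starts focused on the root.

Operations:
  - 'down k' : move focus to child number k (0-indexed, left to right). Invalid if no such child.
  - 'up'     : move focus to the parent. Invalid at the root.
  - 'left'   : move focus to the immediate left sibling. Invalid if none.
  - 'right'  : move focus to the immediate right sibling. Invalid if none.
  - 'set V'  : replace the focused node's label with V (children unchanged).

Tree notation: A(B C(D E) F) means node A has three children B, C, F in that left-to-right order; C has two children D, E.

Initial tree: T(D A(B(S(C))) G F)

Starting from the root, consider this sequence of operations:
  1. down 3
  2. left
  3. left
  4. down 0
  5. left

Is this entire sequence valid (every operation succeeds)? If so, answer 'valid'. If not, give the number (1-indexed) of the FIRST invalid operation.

Answer: 5

Derivation:
Step 1 (down 3): focus=F path=3 depth=1 children=[] left=['D', 'A', 'G'] right=[] parent=T
Step 2 (left): focus=G path=2 depth=1 children=[] left=['D', 'A'] right=['F'] parent=T
Step 3 (left): focus=A path=1 depth=1 children=['B'] left=['D'] right=['G', 'F'] parent=T
Step 4 (down 0): focus=B path=1/0 depth=2 children=['S'] left=[] right=[] parent=A
Step 5 (left): INVALID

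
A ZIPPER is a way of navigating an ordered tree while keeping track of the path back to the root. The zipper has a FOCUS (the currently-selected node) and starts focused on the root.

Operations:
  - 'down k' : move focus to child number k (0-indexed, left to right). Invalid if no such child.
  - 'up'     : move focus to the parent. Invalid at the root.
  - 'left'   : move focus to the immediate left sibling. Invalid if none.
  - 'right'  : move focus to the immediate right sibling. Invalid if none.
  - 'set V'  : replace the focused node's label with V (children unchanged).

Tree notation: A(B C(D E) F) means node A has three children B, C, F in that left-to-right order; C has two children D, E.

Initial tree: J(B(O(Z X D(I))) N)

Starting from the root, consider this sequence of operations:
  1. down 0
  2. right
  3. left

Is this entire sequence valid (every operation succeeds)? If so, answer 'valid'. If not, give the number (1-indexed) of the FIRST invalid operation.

Answer: valid

Derivation:
Step 1 (down 0): focus=B path=0 depth=1 children=['O'] left=[] right=['N'] parent=J
Step 2 (right): focus=N path=1 depth=1 children=[] left=['B'] right=[] parent=J
Step 3 (left): focus=B path=0 depth=1 children=['O'] left=[] right=['N'] parent=J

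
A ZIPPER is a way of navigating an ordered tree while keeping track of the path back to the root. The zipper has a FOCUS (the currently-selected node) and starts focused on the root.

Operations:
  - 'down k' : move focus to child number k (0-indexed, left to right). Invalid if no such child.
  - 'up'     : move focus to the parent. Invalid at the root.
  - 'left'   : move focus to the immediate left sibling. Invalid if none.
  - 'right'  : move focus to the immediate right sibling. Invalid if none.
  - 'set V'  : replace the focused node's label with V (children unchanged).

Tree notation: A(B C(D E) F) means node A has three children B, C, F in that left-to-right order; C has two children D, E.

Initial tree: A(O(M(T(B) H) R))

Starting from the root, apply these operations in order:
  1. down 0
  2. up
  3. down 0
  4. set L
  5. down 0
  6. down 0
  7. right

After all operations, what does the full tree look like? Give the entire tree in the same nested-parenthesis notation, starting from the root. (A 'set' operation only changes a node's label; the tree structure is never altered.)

Step 1 (down 0): focus=O path=0 depth=1 children=['M', 'R'] left=[] right=[] parent=A
Step 2 (up): focus=A path=root depth=0 children=['O'] (at root)
Step 3 (down 0): focus=O path=0 depth=1 children=['M', 'R'] left=[] right=[] parent=A
Step 4 (set L): focus=L path=0 depth=1 children=['M', 'R'] left=[] right=[] parent=A
Step 5 (down 0): focus=M path=0/0 depth=2 children=['T', 'H'] left=[] right=['R'] parent=L
Step 6 (down 0): focus=T path=0/0/0 depth=3 children=['B'] left=[] right=['H'] parent=M
Step 7 (right): focus=H path=0/0/1 depth=3 children=[] left=['T'] right=[] parent=M

Answer: A(L(M(T(B) H) R))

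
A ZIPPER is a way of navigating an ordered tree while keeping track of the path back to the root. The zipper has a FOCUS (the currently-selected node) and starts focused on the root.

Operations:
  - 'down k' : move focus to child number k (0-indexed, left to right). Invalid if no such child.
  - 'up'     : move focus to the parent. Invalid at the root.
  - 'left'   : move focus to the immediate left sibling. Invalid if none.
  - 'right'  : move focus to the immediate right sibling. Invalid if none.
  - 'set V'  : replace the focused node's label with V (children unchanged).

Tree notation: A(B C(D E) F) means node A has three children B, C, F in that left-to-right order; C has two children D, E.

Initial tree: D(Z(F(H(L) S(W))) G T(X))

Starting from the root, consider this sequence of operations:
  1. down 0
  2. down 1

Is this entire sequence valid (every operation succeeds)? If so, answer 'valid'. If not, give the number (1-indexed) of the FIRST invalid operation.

Answer: 2

Derivation:
Step 1 (down 0): focus=Z path=0 depth=1 children=['F'] left=[] right=['G', 'T'] parent=D
Step 2 (down 1): INVALID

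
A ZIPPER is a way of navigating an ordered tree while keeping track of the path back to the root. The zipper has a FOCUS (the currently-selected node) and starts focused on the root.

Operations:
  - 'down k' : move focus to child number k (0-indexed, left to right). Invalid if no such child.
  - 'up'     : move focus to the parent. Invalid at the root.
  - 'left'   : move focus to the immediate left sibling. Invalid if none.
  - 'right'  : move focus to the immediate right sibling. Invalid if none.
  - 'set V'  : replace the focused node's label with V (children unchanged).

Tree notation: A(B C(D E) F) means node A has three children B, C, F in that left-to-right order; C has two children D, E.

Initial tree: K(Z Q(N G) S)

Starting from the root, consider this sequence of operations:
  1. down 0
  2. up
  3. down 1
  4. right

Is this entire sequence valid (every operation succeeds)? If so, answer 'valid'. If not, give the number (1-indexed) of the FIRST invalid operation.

Step 1 (down 0): focus=Z path=0 depth=1 children=[] left=[] right=['Q', 'S'] parent=K
Step 2 (up): focus=K path=root depth=0 children=['Z', 'Q', 'S'] (at root)
Step 3 (down 1): focus=Q path=1 depth=1 children=['N', 'G'] left=['Z'] right=['S'] parent=K
Step 4 (right): focus=S path=2 depth=1 children=[] left=['Z', 'Q'] right=[] parent=K

Answer: valid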